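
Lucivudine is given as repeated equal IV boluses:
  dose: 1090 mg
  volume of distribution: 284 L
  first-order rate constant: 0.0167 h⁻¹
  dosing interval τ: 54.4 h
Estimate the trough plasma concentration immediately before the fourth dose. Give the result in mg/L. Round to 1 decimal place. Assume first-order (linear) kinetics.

C₀ per dose = Dose / Vd = 1090 / 284 = 3.838 mg/L
Fraction remaining after one interval: r = e^(−kτ) = e^(−0.01670 × 54.4) = 0.4031
Before dose 4, 3 doses have been given (aged 1τ, 2τ, 3τ).
C_trough = C₀ × (r + r² + … + r^3) = C₀ × r(1−r^3)/(1−r)
        = 3.838 × 0.4031 × (1 − 0.06550) / (1 − 0.4031) = 2.422 mg/L

2.4 mg/L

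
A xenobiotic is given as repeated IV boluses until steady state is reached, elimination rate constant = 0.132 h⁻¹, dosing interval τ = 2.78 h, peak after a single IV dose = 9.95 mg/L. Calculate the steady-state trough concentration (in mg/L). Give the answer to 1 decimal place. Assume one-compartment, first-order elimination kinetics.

22.4 mg/L

e^(−kτ) = e^(−0.1320 × 2.78) = 0.6928
Accumulation ratio R = 1 / (1 − e^(−kτ)) = 1 / (1 − 0.6928) = 3.255
Steady-state trough = C₀ × R × e^(−kτ) = 9.95 × 3.255 × 0.6928 = 22.44 mg/L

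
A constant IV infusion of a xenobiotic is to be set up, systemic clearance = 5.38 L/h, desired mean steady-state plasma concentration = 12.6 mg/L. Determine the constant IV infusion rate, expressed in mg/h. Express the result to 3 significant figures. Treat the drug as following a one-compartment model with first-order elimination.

67.8 mg/h

At steady state, infusion rate R₀ = Css × CL = 12.6 × 5.380 = 67.79 mg/h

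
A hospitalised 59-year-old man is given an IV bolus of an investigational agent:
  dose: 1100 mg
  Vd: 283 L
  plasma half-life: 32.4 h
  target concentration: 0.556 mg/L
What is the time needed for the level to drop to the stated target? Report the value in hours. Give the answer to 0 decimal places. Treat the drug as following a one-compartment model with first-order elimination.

91 h

C₀ = Dose / Vd = 1100 / 283 = 3.887 mg/L
k = ln2 / t½ = 0.693147 / 32.4 = 0.02139 h⁻¹
t = ln(C₀ / C) / k = ln(3.887 / 0.556) / 0.02139
  = ln(6.991) / 0.02139 = 1.945 / 0.02139 = 90.93 h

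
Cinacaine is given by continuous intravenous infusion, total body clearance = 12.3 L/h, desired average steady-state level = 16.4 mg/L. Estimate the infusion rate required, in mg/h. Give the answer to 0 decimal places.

At steady state, infusion rate R₀ = Css × CL = 16.4 × 12.30 = 201.7 mg/h

202 mg/h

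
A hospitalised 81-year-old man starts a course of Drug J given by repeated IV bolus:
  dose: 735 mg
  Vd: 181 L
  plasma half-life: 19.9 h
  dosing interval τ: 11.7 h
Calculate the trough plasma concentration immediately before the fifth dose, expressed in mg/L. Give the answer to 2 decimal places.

C₀ per dose = Dose / Vd = 735 / 181 = 4.061 mg/L
k = ln2 / t½ = 0.693147 / 19.9 = 0.03483 h⁻¹
Fraction remaining after one interval: r = e^(−kτ) = e^(−0.03483 × 11.7) = 0.6653
Before dose 5, 4 doses have been given (aged 1τ, 2τ, 3τ, 4τ).
C_trough = C₀ × (r + r² + … + r^4) = C₀ × r(1−r^4)/(1−r)
        = 4.061 × 0.6653 × (1 − 0.1959) / (1 − 0.6653) = 6.491 mg/L

6.49 mg/L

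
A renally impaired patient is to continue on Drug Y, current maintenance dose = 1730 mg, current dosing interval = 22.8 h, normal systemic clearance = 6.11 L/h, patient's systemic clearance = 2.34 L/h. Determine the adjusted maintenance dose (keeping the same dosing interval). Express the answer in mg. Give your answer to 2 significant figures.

660 mg

To keep the same average steady-state level, dosing rate must scale with clearance.
CL ratio = 2.34 / 6.11 = 0.3830
New dose (same interval) = 1730 × 0.3830 = 662.6 mg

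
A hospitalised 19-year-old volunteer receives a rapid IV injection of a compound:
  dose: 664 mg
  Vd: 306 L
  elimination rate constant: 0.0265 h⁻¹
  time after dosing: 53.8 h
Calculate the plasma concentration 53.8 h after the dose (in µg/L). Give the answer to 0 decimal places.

522 µg/L

C₀ = Dose / Vd = 664.0 / 306 = 2.170 mg/L
C = C₀ · e^(−k·t) = 2.170 × e^(−0.02650 × 53.8)
  = 2.170 × 0.2403 = 0.5215 mg/L
Convert: 0.5215 mg/L × 1000 = 521.5 µg/L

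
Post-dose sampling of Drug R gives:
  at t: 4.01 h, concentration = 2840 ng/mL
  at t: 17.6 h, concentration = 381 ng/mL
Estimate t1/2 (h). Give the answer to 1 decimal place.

4.7 h

k = ln(C₁/C₂) / (t₂ − t₁) = ln(2840/381) / (17.6 − 4.01)
  = 2.009 / 13.59 = 0.1478 h⁻¹
t½ = ln2 / k = 0.693147 / 0.1478 = 4.690 h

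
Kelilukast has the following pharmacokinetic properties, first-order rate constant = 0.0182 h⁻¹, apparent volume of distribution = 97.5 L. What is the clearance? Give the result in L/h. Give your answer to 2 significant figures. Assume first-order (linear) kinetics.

1.8 L/h

CL = k × Vd = 0.0182 × 97.5 = 1.775 L/h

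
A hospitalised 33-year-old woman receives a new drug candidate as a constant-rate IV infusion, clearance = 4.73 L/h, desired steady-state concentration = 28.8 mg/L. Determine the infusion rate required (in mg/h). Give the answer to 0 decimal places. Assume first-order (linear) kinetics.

136 mg/h

At steady state, infusion rate R₀ = Css × CL = 28.8 × 4.730 = 136.2 mg/h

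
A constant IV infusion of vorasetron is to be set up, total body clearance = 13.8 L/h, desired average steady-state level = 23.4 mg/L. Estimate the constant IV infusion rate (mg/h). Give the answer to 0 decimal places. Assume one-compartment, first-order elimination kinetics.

At steady state, infusion rate R₀ = Css × CL = 23.4 × 13.80 = 322.9 mg/h

323 mg/h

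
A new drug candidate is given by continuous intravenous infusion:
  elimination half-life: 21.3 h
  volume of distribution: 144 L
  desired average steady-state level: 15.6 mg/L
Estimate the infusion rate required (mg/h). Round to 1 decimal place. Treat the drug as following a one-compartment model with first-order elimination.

k = ln2 / t½ = 0.693147 / 21.3 = 0.03254 h⁻¹
CL = k × Vd = 0.03254 × 144 = 4.686 L/h
At steady state, infusion rate R₀ = Css × CL = 15.6 × 4.686 = 73.10 mg/h

73.1 mg/h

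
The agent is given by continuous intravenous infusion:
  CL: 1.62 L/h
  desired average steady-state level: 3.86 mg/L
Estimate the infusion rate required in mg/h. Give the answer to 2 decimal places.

At steady state, infusion rate R₀ = Css × CL = 3.86 × 1.620 = 6.253 mg/h

6.25 mg/h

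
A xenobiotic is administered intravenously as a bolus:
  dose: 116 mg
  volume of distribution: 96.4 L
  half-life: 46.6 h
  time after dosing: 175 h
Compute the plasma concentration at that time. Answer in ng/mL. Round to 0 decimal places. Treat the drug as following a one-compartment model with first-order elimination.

C₀ = Dose / Vd = 116.0 / 96.4 = 1.203 mg/L
k = ln2 / t½ = 0.693147 / 46.6 = 0.01487 h⁻¹
C = C₀ · e^(−k·t) = 1.203 × e^(−0.01487 × 175)
  = 1.203 × 0.07411 = 0.08915 mg/L
Convert: 0.08915 mg/L × 1000 = 89.15 ng/mL

89 ng/mL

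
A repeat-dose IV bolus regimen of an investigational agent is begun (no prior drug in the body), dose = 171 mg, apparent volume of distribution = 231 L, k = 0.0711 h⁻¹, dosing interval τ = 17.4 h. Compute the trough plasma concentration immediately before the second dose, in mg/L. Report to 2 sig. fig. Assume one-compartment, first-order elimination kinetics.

C₀ per dose = Dose / Vd = 171 / 231 = 0.7403 mg/L
Fraction remaining after one interval: r = e^(−kτ) = e^(−0.07110 × 17.4) = 0.2902
Before dose 2, 1 dose has been given (aged 1τ).
C_trough = C₀ × r = 0.7403 × 0.2902 = 0.2148 mg/L

0.21 mg/L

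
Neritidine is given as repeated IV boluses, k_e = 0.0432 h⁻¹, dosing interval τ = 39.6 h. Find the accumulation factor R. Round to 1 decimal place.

1.2

e^(−kτ) = e^(−0.04320 × 39.6) = 0.1807
Accumulation ratio R = 1 / (1 − e^(−kτ)) = 1 / (1 − 0.1807) = 1.221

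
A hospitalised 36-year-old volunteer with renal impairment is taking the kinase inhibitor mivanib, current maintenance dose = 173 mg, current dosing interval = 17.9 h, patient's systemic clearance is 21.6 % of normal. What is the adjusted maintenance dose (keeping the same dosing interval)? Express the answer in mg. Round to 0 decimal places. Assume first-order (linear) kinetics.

37 mg

To keep the same average steady-state level, dosing rate must scale with clearance.
CL ratio = 21.6 / 100 = 0.2160
New dose (same interval) = 173 × 0.2160 = 37.37 mg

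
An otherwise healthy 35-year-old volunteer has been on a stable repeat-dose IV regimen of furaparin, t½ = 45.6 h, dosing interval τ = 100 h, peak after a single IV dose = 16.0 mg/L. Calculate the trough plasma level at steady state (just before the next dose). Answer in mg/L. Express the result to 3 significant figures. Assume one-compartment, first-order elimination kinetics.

k = ln2 / t½ = 0.693147 / 45.6 = 0.01520 h⁻¹
e^(−kτ) = e^(−0.01520 × 100) = 0.2187
Accumulation ratio R = 1 / (1 − e^(−kτ)) = 1 / (1 − 0.2187) = 1.280
Steady-state trough = C₀ × R × e^(−kτ) = 16.0 × 1.280 × 0.2187 = 4.479 mg/L

4.48 mg/L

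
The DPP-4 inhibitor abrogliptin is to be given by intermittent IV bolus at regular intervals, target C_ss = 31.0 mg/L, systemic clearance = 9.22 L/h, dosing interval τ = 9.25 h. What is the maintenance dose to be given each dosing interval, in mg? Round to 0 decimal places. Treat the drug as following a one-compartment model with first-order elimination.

At steady state, Dose/τ = Css × CL.
Dose = Css × CL × τ = 31.0 × 9.220 × 9.25 = 2644 mg

2644 mg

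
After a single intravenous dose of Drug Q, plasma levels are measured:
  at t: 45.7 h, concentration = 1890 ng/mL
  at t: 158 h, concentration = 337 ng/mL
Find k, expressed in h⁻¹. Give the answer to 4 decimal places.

0.0154 h⁻¹

k = ln(C₁/C₂) / (t₂ − t₁) = ln(1890/337) / (158 − 45.7)
  = 1.724 / 112.3 = 0.01535 h⁻¹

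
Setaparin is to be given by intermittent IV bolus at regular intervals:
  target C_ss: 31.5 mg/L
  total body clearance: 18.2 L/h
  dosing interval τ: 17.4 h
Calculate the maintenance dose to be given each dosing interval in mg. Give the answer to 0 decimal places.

At steady state, Dose/τ = Css × CL.
Dose = Css × CL × τ = 31.5 × 18.20 × 17.4 = 9975 mg

9975 mg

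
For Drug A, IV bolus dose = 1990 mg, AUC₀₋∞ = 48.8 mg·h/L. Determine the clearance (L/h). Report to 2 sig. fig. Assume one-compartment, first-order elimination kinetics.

CL = Dose / AUC = 1990 / 48.8 = 40.78 L/h

41 L/h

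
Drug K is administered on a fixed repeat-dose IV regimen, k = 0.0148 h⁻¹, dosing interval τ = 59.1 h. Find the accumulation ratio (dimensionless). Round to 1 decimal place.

1.7

e^(−kτ) = e^(−0.01480 × 59.1) = 0.4170
Accumulation ratio R = 1 / (1 − e^(−kτ)) = 1 / (1 − 0.4170) = 1.715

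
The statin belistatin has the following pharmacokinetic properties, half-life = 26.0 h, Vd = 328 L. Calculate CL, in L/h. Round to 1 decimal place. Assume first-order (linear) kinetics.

8.7 L/h

k = ln2 / t½ = 0.693147 / 26.0 = 0.02666 h⁻¹
CL = k × Vd = 0.02666 × 328 = 8.744 L/h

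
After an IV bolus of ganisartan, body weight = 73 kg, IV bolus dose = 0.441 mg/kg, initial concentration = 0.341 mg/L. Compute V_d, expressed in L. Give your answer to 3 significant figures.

94.4 L

Dose = 0.441 × 73 = 32.19 mg
Vd = Dose / C₀ = 32.19 / 0.341 = 94.40 L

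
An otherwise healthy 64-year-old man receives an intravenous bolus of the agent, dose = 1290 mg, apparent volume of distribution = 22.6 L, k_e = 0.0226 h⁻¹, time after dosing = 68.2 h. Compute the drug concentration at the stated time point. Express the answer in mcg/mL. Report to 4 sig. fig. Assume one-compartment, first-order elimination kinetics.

C₀ = Dose / Vd = 1290 / 22.6 = 57.08 mg/L
C = C₀ · e^(−k·t) = 57.08 × e^(−0.02260 × 68.2)
  = 57.08 × 0.2141 = 12.22 mg/L
(12.22 mg/L = 12.22 mcg/mL)

12.22 mcg/mL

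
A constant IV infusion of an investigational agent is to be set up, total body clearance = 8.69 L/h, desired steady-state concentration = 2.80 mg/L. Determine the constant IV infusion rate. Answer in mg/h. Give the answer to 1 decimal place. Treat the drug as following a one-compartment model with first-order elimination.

24.3 mg/h

At steady state, infusion rate R₀ = Css × CL = 2.80 × 8.690 = 24.33 mg/h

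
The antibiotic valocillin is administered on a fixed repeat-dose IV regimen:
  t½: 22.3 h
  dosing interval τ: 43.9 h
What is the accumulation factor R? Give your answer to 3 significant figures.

k = ln2 / t½ = 0.693147 / 22.3 = 0.03108 h⁻¹
e^(−kτ) = e^(−0.03108 × 43.9) = 0.2555
Accumulation ratio R = 1 / (1 − e^(−kτ)) = 1 / (1 − 0.2555) = 1.343

1.34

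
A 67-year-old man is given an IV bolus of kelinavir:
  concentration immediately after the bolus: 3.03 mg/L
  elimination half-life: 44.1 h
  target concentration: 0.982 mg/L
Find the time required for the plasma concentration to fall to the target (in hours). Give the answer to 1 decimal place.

71.7 h

k = ln2 / t½ = 0.693147 / 44.1 = 0.01572 h⁻¹
t = ln(C₀ / C) / k = ln(3.030 / 0.982) / 0.01572
  = ln(3.086) / 0.01572 = 1.127 / 0.01572 = 71.69 h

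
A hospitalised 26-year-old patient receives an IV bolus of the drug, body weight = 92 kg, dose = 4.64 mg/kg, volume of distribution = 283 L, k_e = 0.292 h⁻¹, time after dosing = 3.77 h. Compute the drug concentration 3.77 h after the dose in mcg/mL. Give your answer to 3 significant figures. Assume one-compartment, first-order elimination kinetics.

0.502 mcg/mL

Total dose = 4.64 × 92 = 426.9 mg
C₀ = Dose / Vd = 426.9 / 283 = 1.508 mg/L
C = C₀ · e^(−k·t) = 1.508 × e^(−0.2920 × 3.77)
  = 1.508 × 0.3326 = 0.5016 mg/L
(0.5016 mg/L = 0.5016 mcg/mL)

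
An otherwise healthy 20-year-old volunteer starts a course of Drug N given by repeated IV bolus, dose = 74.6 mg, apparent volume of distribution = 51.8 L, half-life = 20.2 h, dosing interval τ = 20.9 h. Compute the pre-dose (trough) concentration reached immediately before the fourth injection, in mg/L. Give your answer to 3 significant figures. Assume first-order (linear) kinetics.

C₀ per dose = Dose / Vd = 74.6 / 51.8 = 1.440 mg/L
k = ln2 / t½ = 0.693147 / 20.2 = 0.03431 h⁻¹
Fraction remaining after one interval: r = e^(−kτ) = e^(−0.03431 × 20.9) = 0.4882
Before dose 4, 3 doses have been given (aged 1τ, 2τ, 3τ).
C_trough = C₀ × (r + r² + … + r^3) = C₀ × r(1−r^3)/(1−r)
        = 1.440 × 0.4882 × (1 − 0.1164) / (1 − 0.4882) = 1.214 mg/L

1.21 mg/L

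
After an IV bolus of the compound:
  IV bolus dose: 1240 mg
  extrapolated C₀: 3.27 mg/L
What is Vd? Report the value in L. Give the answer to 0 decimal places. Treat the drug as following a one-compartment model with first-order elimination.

379 L

Vd = Dose / C₀ = 1240 / 3.27 = 379.2 L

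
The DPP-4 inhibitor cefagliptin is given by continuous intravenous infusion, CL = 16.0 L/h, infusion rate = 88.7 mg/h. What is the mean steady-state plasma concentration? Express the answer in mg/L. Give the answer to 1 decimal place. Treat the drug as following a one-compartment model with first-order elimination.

5.5 mg/L

At steady state Css = R₀ / CL = 88.7 / 16.00 = 5.544 mg/L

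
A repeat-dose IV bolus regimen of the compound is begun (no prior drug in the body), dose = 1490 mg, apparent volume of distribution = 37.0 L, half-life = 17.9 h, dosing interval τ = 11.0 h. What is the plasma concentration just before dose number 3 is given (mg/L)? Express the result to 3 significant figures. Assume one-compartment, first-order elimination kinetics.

43.5 mg/L

C₀ per dose = Dose / Vd = 1490 / 37.0 = 40.27 mg/L
k = ln2 / t½ = 0.693147 / 17.9 = 0.03872 h⁻¹
Fraction remaining after one interval: r = e^(−kτ) = e^(−0.03872 × 11.0) = 0.6532
Before dose 3, 2 doses have been given (aged 1τ, 2τ).
C_trough = C₀ × (r + r²) = 40.27 × (0.6532 + 0.4267) = 43.49 mg/L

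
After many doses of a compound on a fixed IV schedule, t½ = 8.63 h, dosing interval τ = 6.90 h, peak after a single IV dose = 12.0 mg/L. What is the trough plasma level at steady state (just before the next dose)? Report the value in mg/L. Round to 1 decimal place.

16.2 mg/L

k = ln2 / t½ = 0.693147 / 8.63 = 0.08032 h⁻¹
e^(−kτ) = e^(−0.08032 × 6.90) = 0.5745
Accumulation ratio R = 1 / (1 − e^(−kτ)) = 1 / (1 − 0.5745) = 2.350
Steady-state trough = C₀ × R × e^(−kτ) = 12.0 × 2.350 × 0.5745 = 16.20 mg/L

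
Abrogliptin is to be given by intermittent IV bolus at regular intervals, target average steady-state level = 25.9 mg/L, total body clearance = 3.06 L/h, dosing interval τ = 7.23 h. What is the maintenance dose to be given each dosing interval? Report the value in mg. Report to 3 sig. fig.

At steady state, Dose/τ = Css × CL.
Dose = Css × CL × τ = 25.9 × 3.060 × 7.23 = 573.0 mg

573 mg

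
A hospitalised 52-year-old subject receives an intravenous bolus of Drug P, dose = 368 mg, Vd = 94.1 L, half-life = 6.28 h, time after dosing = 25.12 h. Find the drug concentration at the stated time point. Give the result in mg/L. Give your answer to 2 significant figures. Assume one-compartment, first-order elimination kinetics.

C₀ = Dose / Vd = 368.0 / 94.1 = 3.911 mg/L
k = ln2 / t½ = 0.693147 / 6.28 = 0.1104 h⁻¹
t / t½ = 25.12 / 6.28 = 4 half-lives
C = C₀ × (1/2)^4 = 3.911 × 0.06250 = 0.2444 mg/L

0.24 mg/L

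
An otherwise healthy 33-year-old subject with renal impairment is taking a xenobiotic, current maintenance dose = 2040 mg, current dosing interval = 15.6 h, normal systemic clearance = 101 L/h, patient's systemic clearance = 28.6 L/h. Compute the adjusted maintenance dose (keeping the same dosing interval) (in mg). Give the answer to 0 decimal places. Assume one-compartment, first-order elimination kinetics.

578 mg

To keep the same average steady-state level, dosing rate must scale with clearance.
CL ratio = 28.6 / 101 = 0.2832
New dose (same interval) = 2040 × 0.2832 = 577.7 mg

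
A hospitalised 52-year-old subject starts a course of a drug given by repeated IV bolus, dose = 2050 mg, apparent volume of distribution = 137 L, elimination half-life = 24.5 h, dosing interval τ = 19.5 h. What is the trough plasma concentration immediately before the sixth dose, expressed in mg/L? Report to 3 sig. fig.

19.0 mg/L

C₀ per dose = Dose / Vd = 2050 / 137 = 14.96 mg/L
k = ln2 / t½ = 0.693147 / 24.5 = 0.02829 h⁻¹
Fraction remaining after one interval: r = e^(−kτ) = e^(−0.02829 × 19.5) = 0.5760
Before dose 6, 5 doses have been given (aged 1τ, 2τ, 3τ, 4τ, 5τ).
C_trough = C₀ × (r + r² + … + r^5) = C₀ × r(1−r^5)/(1−r)
        = 14.96 × 0.5760 × (1 − 0.06340) / (1 − 0.5760) = 19.03 mg/L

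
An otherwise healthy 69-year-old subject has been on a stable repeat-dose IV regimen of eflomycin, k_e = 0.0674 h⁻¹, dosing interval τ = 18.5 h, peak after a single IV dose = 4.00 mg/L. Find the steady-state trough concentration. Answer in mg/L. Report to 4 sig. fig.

1.613 mg/L

e^(−kτ) = e^(−0.06740 × 18.5) = 0.2874
Accumulation ratio R = 1 / (1 − e^(−kτ)) = 1 / (1 − 0.2874) = 1.403
Steady-state trough = C₀ × R × e^(−kτ) = 4.00 × 1.403 × 0.2874 = 1.613 mg/L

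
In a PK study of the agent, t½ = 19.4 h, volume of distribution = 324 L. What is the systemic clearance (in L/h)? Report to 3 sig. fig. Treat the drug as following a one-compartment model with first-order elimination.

11.6 L/h

k = ln2 / t½ = 0.693147 / 19.4 = 0.03573 h⁻¹
CL = k × Vd = 0.03573 × 324 = 11.58 L/h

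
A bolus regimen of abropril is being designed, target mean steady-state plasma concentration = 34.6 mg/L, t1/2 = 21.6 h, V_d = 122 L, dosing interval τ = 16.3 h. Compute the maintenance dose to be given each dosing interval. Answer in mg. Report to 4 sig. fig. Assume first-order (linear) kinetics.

k = ln2 / t½ = 0.693147 / 21.6 = 0.03209 h⁻¹
CL = k × Vd = 0.03209 × 122 = 3.915 L/h
At steady state, Dose/τ = Css × CL.
Dose = Css × CL × τ = 34.6 × 3.915 × 16.3 = 2208 mg

2208 mg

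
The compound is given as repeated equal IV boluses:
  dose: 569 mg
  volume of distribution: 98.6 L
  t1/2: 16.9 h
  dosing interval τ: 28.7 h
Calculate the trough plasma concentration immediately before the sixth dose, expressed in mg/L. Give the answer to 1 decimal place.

2.6 mg/L

C₀ per dose = Dose / Vd = 569 / 98.6 = 5.771 mg/L
k = ln2 / t½ = 0.693147 / 16.9 = 0.04101 h⁻¹
Fraction remaining after one interval: r = e^(−kτ) = e^(−0.04101 × 28.7) = 0.3082
Before dose 6, 5 doses have been given (aged 1τ, 2τ, 3τ, 4τ, 5τ).
C_trough = C₀ × (r + r² + … + r^5) = C₀ × r(1−r^5)/(1−r)
        = 5.771 × 0.3082 × (1 − 0.002781) / (1 − 0.3082) = 2.564 mg/L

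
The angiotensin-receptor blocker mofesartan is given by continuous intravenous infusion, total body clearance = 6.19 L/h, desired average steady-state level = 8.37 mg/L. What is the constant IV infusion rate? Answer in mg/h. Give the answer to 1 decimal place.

51.8 mg/h

At steady state, infusion rate R₀ = Css × CL = 8.37 × 6.190 = 51.81 mg/h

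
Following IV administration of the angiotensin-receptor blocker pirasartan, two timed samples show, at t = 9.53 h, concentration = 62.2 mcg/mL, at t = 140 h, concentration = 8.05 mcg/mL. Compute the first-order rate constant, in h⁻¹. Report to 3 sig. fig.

k = ln(C₁/C₂) / (t₂ − t₁) = ln(62.2/8.05) / (140 − 9.53)
  = 2.045 / 130.5 = 0.01567 h⁻¹

0.0157 h⁻¹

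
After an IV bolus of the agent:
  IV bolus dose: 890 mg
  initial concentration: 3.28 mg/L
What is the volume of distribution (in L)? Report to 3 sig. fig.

271 L

Vd = Dose / C₀ = 890.0 / 3.28 = 271.3 L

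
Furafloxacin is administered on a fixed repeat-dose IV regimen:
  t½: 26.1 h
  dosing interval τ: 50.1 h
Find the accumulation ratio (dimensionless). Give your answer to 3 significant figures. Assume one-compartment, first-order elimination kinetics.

1.36

k = ln2 / t½ = 0.693147 / 26.1 = 0.02656 h⁻¹
e^(−kτ) = e^(−0.02656 × 50.1) = 0.2643
Accumulation ratio R = 1 / (1 − e^(−kτ)) = 1 / (1 − 0.2643) = 1.359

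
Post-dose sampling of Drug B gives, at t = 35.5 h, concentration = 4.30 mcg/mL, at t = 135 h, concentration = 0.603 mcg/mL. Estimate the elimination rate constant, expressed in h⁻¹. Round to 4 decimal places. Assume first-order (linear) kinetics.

0.0197 h⁻¹

k = ln(C₁/C₂) / (t₂ − t₁) = ln(4.30/0.603) / (135 − 35.5)
  = 1.964 / 99.50 = 0.01974 h⁻¹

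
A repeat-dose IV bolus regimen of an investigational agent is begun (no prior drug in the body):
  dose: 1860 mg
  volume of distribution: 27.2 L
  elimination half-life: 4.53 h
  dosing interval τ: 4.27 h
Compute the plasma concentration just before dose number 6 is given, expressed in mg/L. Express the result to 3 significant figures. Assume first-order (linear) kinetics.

C₀ per dose = Dose / Vd = 1860 / 27.2 = 68.38 mg/L
k = ln2 / t½ = 0.693147 / 4.53 = 0.1530 h⁻¹
Fraction remaining after one interval: r = e^(−kτ) = e^(−0.1530 × 4.27) = 0.5203
Before dose 6, 5 doses have been given (aged 1τ, 2τ, 3τ, 4τ, 5τ).
C_trough = C₀ × (r + r² + … + r^5) = C₀ × r(1−r^5)/(1−r)
        = 68.38 × 0.5203 × (1 − 0.03813) / (1 − 0.5203) = 71.34 mg/L

71.3 mg/L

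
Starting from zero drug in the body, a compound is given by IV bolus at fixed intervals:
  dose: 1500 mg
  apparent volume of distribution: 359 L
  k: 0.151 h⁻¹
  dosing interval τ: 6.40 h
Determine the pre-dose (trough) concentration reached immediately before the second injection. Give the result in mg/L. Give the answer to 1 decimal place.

C₀ per dose = Dose / Vd = 1500 / 359 = 4.178 mg/L
Fraction remaining after one interval: r = e^(−kτ) = e^(−0.1510 × 6.40) = 0.3805
Before dose 2, 1 dose has been given (aged 1τ).
C_trough = C₀ × r = 4.178 × 0.3805 = 1.590 mg/L

1.6 mg/L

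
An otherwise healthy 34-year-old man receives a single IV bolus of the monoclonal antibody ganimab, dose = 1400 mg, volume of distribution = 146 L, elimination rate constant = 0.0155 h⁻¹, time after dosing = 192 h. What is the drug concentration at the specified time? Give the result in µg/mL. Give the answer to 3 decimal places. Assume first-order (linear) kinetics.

0.489 µg/mL

C₀ = Dose / Vd = 1400 / 146 = 9.589 mg/L
C = C₀ · e^(−k·t) = 9.589 × e^(−0.01550 × 192)
  = 9.589 × 0.05100 = 0.4890 mg/L
(0.4890 mg/L = 0.4890 µg/mL)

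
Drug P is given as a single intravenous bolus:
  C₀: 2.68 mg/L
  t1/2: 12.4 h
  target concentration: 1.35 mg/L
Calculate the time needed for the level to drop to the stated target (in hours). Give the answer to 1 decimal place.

12.3 h

k = ln2 / t½ = 0.693147 / 12.4 = 0.05590 h⁻¹
t = ln(C₀ / C) / k = ln(2.680 / 1.35) / 0.05590
  = ln(1.985) / 0.05590 = 0.6856 / 0.05590 = 12.26 h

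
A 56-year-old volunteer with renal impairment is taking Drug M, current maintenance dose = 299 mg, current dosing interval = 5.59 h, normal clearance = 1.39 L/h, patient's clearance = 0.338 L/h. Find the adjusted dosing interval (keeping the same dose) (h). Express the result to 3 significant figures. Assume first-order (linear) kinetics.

To keep the same average steady-state level, dosing rate must scale with clearance.
CL ratio = 0.338 / 1.39 = 0.2432
New interval (same dose) = 5.59 / 0.2432 = 22.99 h

23.0 h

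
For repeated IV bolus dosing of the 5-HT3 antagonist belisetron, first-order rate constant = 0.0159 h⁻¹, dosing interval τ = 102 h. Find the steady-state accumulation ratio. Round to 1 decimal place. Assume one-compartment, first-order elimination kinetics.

1.2

e^(−kτ) = e^(−0.01590 × 102) = 0.1975
Accumulation ratio R = 1 / (1 − e^(−kτ)) = 1 / (1 − 0.1975) = 1.246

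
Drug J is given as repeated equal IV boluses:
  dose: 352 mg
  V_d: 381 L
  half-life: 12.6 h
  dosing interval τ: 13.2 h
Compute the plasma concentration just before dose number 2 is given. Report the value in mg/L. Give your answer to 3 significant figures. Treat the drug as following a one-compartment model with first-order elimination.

C₀ per dose = Dose / Vd = 352 / 381 = 0.9239 mg/L
k = ln2 / t½ = 0.693147 / 12.6 = 0.05501 h⁻¹
Fraction remaining after one interval: r = e^(−kτ) = e^(−0.05501 × 13.2) = 0.4838
Before dose 2, 1 dose has been given (aged 1τ).
C_trough = C₀ × r = 0.9239 × 0.4838 = 0.4470 mg/L

0.447 mg/L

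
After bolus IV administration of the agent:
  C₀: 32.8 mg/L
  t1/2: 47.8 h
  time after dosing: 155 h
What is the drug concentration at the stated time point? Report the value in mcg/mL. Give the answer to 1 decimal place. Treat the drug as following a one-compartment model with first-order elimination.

3.5 mcg/mL

k = ln2 / t½ = 0.693147 / 47.8 = 0.01450 h⁻¹
C = C₀ · e^(−k·t) = 32.80 × e^(−0.01450 × 155)
  = 32.80 × 0.1057 = 3.467 mg/L
(3.467 mg/L = 3.467 mcg/mL)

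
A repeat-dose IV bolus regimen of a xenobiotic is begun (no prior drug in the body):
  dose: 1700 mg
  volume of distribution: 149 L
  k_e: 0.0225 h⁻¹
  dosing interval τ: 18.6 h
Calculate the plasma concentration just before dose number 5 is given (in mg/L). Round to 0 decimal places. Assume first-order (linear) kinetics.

18 mg/L

C₀ per dose = Dose / Vd = 1700 / 149 = 11.41 mg/L
Fraction remaining after one interval: r = e^(−kτ) = e^(−0.02250 × 18.6) = 0.6580
Before dose 5, 4 doses have been given (aged 1τ, 2τ, 3τ, 4τ).
C_trough = C₀ × (r + r² + … + r^4) = C₀ × r(1−r^4)/(1−r)
        = 11.41 × 0.6580 × (1 − 0.1875) / (1 − 0.6580) = 17.84 mg/L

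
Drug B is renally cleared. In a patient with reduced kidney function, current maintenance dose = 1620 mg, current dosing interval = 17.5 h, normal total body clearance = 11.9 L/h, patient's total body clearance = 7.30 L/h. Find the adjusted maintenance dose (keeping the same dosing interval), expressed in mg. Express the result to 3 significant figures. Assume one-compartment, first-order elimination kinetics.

To keep the same average steady-state level, dosing rate must scale with clearance.
CL ratio = 7.30 / 11.9 = 0.6134
New dose (same interval) = 1620 × 0.6134 = 993.7 mg

994 mg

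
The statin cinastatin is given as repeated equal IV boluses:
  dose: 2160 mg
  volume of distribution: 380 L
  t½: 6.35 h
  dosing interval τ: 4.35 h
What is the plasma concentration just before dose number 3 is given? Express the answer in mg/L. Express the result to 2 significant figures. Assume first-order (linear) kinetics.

C₀ per dose = Dose / Vd = 2160 / 380 = 5.684 mg/L
k = ln2 / t½ = 0.693147 / 6.35 = 0.1092 h⁻¹
Fraction remaining after one interval: r = e^(−kτ) = e^(−0.1092 × 4.35) = 0.6219
Before dose 3, 2 doses have been given (aged 1τ, 2τ).
C_trough = C₀ × (r + r²) = 5.684 × (0.6219 + 0.3868) = 5.733 mg/L

5.7 mg/L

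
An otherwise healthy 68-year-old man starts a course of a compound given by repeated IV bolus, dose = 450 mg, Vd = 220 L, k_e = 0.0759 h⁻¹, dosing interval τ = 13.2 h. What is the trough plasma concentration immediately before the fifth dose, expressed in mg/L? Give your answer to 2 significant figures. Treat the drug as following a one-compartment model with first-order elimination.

1.2 mg/L

C₀ per dose = Dose / Vd = 450 / 220 = 2.045 mg/L
Fraction remaining after one interval: r = e^(−kτ) = e^(−0.07590 × 13.2) = 0.3672
Before dose 5, 4 doses have been given (aged 1τ, 2τ, 3τ, 4τ).
C_trough = C₀ × (r + r² + … + r^4) = C₀ × r(1−r^4)/(1−r)
        = 2.045 × 0.3672 × (1 − 0.01818) / (1 − 0.3672) = 1.165 mg/L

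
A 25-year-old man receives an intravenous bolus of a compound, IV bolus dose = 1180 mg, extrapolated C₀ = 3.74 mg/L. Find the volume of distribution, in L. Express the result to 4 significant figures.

Vd = Dose / C₀ = 1180 / 3.74 = 315.5 L

315.5 L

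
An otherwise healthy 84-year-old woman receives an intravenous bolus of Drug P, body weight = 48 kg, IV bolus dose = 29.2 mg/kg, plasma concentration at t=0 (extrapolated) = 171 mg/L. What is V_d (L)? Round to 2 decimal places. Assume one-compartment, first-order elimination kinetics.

8.20 L

Dose = 29.2 × 48 = 1402 mg
Vd = Dose / C₀ = 1402 / 171 = 8.199 L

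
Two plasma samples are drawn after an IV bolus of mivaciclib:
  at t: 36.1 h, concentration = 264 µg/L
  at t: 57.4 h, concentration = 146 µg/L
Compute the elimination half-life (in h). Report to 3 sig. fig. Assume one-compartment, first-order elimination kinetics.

k = ln(C₁/C₂) / (t₂ − t₁) = ln(264/146) / (57.4 − 36.1)
  = 0.5923 / 21.30 = 0.02781 h⁻¹
t½ = ln2 / k = 0.693147 / 0.02781 = 24.92 h

24.9 h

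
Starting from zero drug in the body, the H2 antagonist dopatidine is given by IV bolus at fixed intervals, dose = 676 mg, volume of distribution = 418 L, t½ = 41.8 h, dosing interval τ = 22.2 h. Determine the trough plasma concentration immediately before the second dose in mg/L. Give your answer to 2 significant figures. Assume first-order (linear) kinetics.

1.1 mg/L

C₀ per dose = Dose / Vd = 676 / 418 = 1.617 mg/L
k = ln2 / t½ = 0.693147 / 41.8 = 0.01658 h⁻¹
Fraction remaining after one interval: r = e^(−kτ) = e^(−0.01658 × 22.2) = 0.6921
Before dose 2, 1 dose has been given (aged 1τ).
C_trough = C₀ × r = 1.617 × 0.6921 = 1.119 mg/L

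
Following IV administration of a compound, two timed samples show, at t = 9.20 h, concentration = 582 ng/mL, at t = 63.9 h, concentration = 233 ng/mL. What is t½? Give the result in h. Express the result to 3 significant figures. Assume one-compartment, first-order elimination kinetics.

41.4 h

k = ln(C₁/C₂) / (t₂ − t₁) = ln(582/233) / (63.9 − 9.20)
  = 0.9154 / 54.70 = 0.01673 h⁻¹
t½ = ln2 / k = 0.693147 / 0.01673 = 41.43 h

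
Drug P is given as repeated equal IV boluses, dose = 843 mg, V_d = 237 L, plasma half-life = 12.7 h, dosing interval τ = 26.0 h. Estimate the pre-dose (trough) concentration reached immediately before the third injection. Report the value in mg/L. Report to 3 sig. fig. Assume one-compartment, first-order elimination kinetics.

1.07 mg/L

C₀ per dose = Dose / Vd = 843 / 237 = 3.557 mg/L
k = ln2 / t½ = 0.693147 / 12.7 = 0.05458 h⁻¹
Fraction remaining after one interval: r = e^(−kτ) = e^(−0.05458 × 26.0) = 0.2419
Before dose 3, 2 doses have been given (aged 1τ, 2τ).
C_trough = C₀ × (r + r²) = 3.557 × (0.2419 + 0.05852) = 1.069 mg/L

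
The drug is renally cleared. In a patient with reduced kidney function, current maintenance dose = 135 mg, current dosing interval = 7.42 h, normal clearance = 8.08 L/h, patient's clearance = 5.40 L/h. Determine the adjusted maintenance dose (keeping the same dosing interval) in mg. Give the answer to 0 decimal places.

90 mg

To keep the same average steady-state level, dosing rate must scale with clearance.
CL ratio = 5.40 / 8.08 = 0.6683
New dose (same interval) = 135 × 0.6683 = 90.22 mg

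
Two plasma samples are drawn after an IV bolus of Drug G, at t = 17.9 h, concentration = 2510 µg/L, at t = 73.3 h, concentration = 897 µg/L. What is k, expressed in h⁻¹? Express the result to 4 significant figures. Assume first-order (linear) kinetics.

k = ln(C₁/C₂) / (t₂ − t₁) = ln(2510/897) / (73.3 − 17.9)
  = 1.029 / 55.40 = 0.01857 h⁻¹

0.01857 h⁻¹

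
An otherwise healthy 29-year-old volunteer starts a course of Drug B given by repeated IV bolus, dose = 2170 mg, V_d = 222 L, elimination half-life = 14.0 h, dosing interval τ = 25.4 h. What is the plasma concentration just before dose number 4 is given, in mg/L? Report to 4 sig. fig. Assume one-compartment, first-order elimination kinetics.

3.794 mg/L

C₀ per dose = Dose / Vd = 2170 / 222 = 9.775 mg/L
k = ln2 / t½ = 0.693147 / 14.0 = 0.04951 h⁻¹
Fraction remaining after one interval: r = e^(−kτ) = e^(−0.04951 × 25.4) = 0.2843
Before dose 4, 3 doses have been given (aged 1τ, 2τ, 3τ).
C_trough = C₀ × (r + r² + … + r^3) = C₀ × r(1−r^3)/(1−r)
        = 9.775 × 0.2843 × (1 − 0.02298) / (1 − 0.2843) = 3.794 mg/L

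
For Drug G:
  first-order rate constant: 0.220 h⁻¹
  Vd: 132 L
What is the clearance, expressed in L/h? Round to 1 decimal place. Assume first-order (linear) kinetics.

29.0 L/h

CL = k × Vd = 0.220 × 132 = 29.04 L/h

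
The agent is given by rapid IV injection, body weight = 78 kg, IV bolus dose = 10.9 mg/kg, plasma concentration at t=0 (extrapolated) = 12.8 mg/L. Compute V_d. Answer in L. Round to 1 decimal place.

Dose = 10.9 × 78 = 850.2 mg
Vd = Dose / C₀ = 850.2 / 12.8 = 66.42 L

66.4 L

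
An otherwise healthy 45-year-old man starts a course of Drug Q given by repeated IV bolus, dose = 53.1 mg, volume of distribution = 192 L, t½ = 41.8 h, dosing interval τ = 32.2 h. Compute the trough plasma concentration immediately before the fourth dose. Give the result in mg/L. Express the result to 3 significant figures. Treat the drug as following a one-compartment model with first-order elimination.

0.313 mg/L

C₀ per dose = Dose / Vd = 53.1 / 192 = 0.2766 mg/L
k = ln2 / t½ = 0.693147 / 41.8 = 0.01658 h⁻¹
Fraction remaining after one interval: r = e^(−kτ) = e^(−0.01658 × 32.2) = 0.5863
Before dose 4, 3 doses have been given (aged 1τ, 2τ, 3τ).
C_trough = C₀ × (r + r² + … + r^3) = C₀ × r(1−r^3)/(1−r)
        = 0.2766 × 0.5863 × (1 − 0.2015) / (1 − 0.5863) = 0.3130 mg/L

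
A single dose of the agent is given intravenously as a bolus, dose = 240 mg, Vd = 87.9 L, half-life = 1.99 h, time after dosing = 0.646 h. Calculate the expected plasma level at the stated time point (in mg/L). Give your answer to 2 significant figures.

2.2 mg/L

C₀ = Dose / Vd = 240.0 / 87.9 = 2.730 mg/L
k = ln2 / t½ = 0.693147 / 1.99 = 0.3483 h⁻¹
C = C₀ · e^(−k·t) = 2.730 × e^(−0.3483 × 0.646)
  = 2.730 × 0.7985 = 2.180 mg/L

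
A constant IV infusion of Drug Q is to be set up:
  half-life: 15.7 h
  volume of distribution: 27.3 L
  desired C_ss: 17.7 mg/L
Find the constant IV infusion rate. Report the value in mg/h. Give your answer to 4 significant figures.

21.33 mg/h

k = ln2 / t½ = 0.693147 / 15.7 = 0.04415 h⁻¹
CL = k × Vd = 0.04415 × 27.3 = 1.205 L/h
At steady state, infusion rate R₀ = Css × CL = 17.7 × 1.205 = 21.33 mg/h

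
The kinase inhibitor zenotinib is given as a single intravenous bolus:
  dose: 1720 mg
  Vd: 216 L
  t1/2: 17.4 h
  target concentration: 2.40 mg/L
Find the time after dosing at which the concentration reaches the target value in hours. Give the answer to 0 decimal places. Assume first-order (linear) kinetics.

30 h

C₀ = Dose / Vd = 1720 / 216 = 7.963 mg/L
k = ln2 / t½ = 0.693147 / 17.4 = 0.03984 h⁻¹
t = ln(C₀ / C) / k = ln(7.963 / 2.40) / 0.03984
  = ln(3.318) / 0.03984 = 1.199 / 0.03984 = 30.10 h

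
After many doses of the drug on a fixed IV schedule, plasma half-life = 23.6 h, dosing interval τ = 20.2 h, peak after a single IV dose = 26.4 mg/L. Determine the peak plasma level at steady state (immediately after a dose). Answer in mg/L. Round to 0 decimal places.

k = ln2 / t½ = 0.693147 / 23.6 = 0.02937 h⁻¹
e^(−kτ) = e^(−0.02937 × 20.2) = 0.5525
Accumulation ratio R = 1 / (1 − e^(−kτ)) = 1 / (1 − 0.5525) = 2.235
Steady-state peak = C₀ × R = 26.4 × 2.235 = 59.00 mg/L

59 mg/L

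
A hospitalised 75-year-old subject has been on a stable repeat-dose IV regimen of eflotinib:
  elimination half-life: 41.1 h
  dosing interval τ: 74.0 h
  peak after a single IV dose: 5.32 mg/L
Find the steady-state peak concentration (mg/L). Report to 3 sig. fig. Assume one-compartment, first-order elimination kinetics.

k = ln2 / t½ = 0.693147 / 41.1 = 0.01686 h⁻¹
e^(−kτ) = e^(−0.01686 × 74.0) = 0.2872
Accumulation ratio R = 1 / (1 − e^(−kτ)) = 1 / (1 − 0.2872) = 1.403
Steady-state peak = C₀ × R = 5.32 × 1.403 = 7.464 mg/L

7.46 mg/L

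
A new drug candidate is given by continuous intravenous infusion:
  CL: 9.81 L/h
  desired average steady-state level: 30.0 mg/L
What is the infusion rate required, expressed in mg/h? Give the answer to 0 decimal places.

At steady state, infusion rate R₀ = Css × CL = 30.0 × 9.810 = 294.3 mg/h

294 mg/h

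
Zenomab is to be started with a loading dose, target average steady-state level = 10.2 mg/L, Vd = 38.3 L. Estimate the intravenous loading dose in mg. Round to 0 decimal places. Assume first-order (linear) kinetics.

391 mg

LD = Css × Vd = 10.2 × 38.3 = 390.7 mg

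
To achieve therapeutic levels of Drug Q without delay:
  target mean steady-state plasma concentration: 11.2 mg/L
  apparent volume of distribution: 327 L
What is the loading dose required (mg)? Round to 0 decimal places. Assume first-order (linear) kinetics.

LD = Css × Vd = 11.2 × 327 = 3662 mg

3662 mg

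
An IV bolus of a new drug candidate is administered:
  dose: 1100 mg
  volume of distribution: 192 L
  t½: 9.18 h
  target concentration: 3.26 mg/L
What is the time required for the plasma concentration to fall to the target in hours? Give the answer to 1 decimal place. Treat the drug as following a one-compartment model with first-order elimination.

7.5 h

C₀ = Dose / Vd = 1100 / 192 = 5.729 mg/L
k = ln2 / t½ = 0.693147 / 9.18 = 0.07551 h⁻¹
t = ln(C₀ / C) / k = ln(5.729 / 3.26) / 0.07551
  = ln(1.757) / 0.07551 = 0.5636 / 0.07551 = 7.464 h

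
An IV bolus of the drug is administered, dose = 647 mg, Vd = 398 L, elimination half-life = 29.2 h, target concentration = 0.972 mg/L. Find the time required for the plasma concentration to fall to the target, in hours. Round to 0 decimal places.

22 h

C₀ = Dose / Vd = 647.0 / 398 = 1.626 mg/L
k = ln2 / t½ = 0.693147 / 29.2 = 0.02374 h⁻¹
t = ln(C₀ / C) / k = ln(1.626 / 0.972) / 0.02374
  = ln(1.673) / 0.02374 = 0.5146 / 0.02374 = 21.68 h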